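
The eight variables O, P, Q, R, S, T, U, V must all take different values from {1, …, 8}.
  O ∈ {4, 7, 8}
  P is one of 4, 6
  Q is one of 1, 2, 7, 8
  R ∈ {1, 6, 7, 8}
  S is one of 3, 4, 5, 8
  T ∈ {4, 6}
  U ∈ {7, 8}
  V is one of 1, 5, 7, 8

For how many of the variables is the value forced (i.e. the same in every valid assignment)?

The 8 variables draw from only 8 values {1, 2, 3, 4, 5, 6, 7, 8}, so each is used; only Q can be 2, hence Q = 2.
The 7 still-open variables together cover exactly {1, 3, 4, 5, 6, 7, 8} — 7 values for 7 variables — and 3 appears only in S's list, so S = 3.
The 6 still-open variables together cover exactly {1, 4, 5, 6, 7, 8} — 6 values for 6 variables — and 5 appears only in V's list, so V = 5.
The 5 still-open variables together cover exactly {1, 4, 6, 7, 8} — 5 values for 5 variables — and 1 appears only in R's list, so R = 1.
The 2 variables P and T are confined to {4, 6}, which locks those values in; drop them from O.
Determined: Q=2, R=1, S=3, V=5. The other variables each still have more than one consistent value. That makes 4.

4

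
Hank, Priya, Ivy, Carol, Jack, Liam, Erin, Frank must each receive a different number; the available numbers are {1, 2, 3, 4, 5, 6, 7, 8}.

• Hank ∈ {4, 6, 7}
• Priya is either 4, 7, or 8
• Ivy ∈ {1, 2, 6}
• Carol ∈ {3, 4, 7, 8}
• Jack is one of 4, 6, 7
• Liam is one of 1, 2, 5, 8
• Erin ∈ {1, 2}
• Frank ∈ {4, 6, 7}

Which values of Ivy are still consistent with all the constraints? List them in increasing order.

Among the 8 variables, 3 fits only Carol (and all 8 values in {1, 2, 3, 4, 5, 6, 7, 8} must be used), so Carol = 3.
The 7 still-open variables draw from only 7 values {1, 2, 4, 5, 6, 7, 8}, so each is used; only Liam can be 5, hence Liam = 5.
The 6 still-open variables draw from only 6 values {1, 2, 4, 6, 7, 8}, so each is used; only Priya can be 8, hence Priya = 8.
Hank, Jack, Frank share exactly the 3 values {4, 6, 7}; by pigeonhole those values go to them, so strike 4, 6, 7 from Ivy.
No further eliminations apply; Ivy can still be any of 1, 2.

1, 2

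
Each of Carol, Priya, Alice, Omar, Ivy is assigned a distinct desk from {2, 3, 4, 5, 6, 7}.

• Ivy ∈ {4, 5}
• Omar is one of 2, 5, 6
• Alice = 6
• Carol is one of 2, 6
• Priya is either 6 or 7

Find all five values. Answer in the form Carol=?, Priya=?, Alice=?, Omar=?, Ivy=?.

Alice must be 6 (only option left). Remove 6 from Carol, Priya, Omar.
That leaves Carol = 2. Eliminate 2 elsewhere: Omar.
Priya's domain is down to {7}, so Priya = 7.
Omar's domain is down to {5}, so Omar = 5. So Ivy can't be 5.
Ivy has just one choice, so Ivy = 4.

Carol=2, Priya=7, Alice=6, Omar=5, Ivy=4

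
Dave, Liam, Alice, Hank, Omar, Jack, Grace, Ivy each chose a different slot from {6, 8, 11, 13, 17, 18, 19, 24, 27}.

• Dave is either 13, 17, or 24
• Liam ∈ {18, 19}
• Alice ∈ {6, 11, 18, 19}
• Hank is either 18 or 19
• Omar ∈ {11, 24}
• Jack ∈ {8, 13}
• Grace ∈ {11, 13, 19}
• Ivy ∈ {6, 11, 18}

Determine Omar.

24

The 8 variables draw from only 8 values {6, 8, 11, 13, 17, 18, 19, 24}, so each is used; only Jack can be 8, hence Jack = 8.
Among the 7 still-open variables, 17 fits only Dave (and all 7 values in {6, 11, 13, 17, 18, 19, 24} must be used), so Dave = 17.
The 6 still-open variables draw from only 6 values {6, 11, 13, 18, 19, 24}, so each is used; only Grace can be 13, hence Grace = 13.
Among the 5 still-open variables, 24 fits only Omar (and all 5 values in {6, 11, 18, 19, 24} must be used), so Omar = 24.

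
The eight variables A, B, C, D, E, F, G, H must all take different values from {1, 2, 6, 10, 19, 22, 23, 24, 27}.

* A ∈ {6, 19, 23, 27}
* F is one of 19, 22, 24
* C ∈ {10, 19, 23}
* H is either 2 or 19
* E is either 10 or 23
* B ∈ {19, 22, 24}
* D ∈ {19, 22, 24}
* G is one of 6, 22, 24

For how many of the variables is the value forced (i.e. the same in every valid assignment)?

3

The 8 variables together cover exactly {2, 6, 10, 19, 22, 23, 24, 27} — 8 values for 8 variables — and 2 appears only in H's list, so H = 2.
The 7 still-open variables draw from only 7 values {6, 10, 19, 22, 23, 24, 27}, so each is used; only A can be 27, hence A = 27.
The 6 still-open variables together cover exactly {6, 10, 19, 22, 23, 24} — 6 values for 6 variables — and 6 appears only in G's list, so G = 6.
B, D, F share exactly the 3 values {19, 22, 24}; by pigeonhole those values go to them, so strike 19, 22, 24 from C.
Determined: A=27, G=6, H=2. The other variables each still have more than one consistent value. That makes 3.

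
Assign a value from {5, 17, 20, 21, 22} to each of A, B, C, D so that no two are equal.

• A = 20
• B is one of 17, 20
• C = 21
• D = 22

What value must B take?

17

A has just one choice, so A = 20. Remove 20 from B.
So B = 17.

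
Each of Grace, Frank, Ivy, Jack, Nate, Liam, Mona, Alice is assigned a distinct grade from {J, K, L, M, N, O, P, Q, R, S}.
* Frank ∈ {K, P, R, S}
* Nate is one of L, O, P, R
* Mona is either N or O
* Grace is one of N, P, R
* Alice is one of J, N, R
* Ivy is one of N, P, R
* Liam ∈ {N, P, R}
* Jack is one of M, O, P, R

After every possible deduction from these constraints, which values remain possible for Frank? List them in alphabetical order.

Grace, Ivy, Liam share exactly the 3 values {N, P, R}; by pigeonhole those values go to them, so strike N, P, R from Frank, Jack, Nate, Mona, Alice.
Mona must be O (only option left). Remove O from Jack, Nate.
Alice must be J (only option left).
Jack must be M (only option left).
Nate must be L (only option left).
No further eliminations apply; Frank can still be any of K, S.

K, S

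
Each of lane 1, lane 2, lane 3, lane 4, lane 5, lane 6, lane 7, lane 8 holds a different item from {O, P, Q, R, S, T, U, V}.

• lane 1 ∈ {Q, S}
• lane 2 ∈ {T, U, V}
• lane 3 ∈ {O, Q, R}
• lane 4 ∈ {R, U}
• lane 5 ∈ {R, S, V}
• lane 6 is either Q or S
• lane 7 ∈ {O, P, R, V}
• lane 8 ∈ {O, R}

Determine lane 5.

The 8 variables together cover exactly {O, P, Q, R, S, T, U, V} — 8 values for 8 variables — and P appears only in lane 7's list, so lane 7 = P.
The 7 still-open variables draw from only 7 values {O, Q, R, S, T, U, V}, so each is used; only lane 2 can be T, hence lane 2 = T.
The 6 still-open variables draw from only 6 values {O, Q, R, S, U, V}, so each is used; only lane 4 can be U, hence lane 4 = U.
The 5 still-open variables draw from only 5 values {O, Q, R, S, V}, so each is used; only lane 5 can be V, hence lane 5 = V.

V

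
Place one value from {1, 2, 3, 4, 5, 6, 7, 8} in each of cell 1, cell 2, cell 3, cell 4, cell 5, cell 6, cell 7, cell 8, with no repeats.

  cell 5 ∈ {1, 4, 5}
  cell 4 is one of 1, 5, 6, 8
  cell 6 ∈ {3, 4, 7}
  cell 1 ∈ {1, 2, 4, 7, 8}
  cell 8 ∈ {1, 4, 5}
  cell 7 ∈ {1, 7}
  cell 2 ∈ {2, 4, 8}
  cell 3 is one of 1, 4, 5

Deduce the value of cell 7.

Among the 8 variables, 3 fits only cell 6 (and all 8 values in {1, 2, 3, 4, 5, 6, 7, 8} must be used), so cell 6 = 3.
The 7 still-open variables together cover exactly {1, 2, 4, 5, 6, 7, 8} — 7 values for 7 variables — and 6 appears only in cell 4's list, so cell 4 = 6.
The 3 variables cell 3, cell 5, cell 8 are confined to {1, 4, 5}, which locks those values in; drop them from cell 1, cell 2, cell 7.
So cell 7 = 7.

7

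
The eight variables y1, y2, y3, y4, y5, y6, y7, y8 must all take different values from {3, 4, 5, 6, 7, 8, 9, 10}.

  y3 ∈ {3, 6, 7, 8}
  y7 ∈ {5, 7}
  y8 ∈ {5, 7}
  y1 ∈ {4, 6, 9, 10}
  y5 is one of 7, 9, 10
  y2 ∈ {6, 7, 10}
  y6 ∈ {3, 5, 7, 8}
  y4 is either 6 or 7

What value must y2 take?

The 8 variables draw from only 8 values {3, 4, 5, 6, 7, 8, 9, 10}, so each is used; only y1 can be 4, hence y1 = 4.
Among the 7 still-open variables, 9 fits only y5 (and all 7 values in {3, 5, 6, 7, 8, 9, 10} must be used), so y5 = 9.
Among the 6 still-open variables, 10 fits only y2 (and all 6 values in {3, 5, 6, 7, 8, 10} must be used), so y2 = 10.

10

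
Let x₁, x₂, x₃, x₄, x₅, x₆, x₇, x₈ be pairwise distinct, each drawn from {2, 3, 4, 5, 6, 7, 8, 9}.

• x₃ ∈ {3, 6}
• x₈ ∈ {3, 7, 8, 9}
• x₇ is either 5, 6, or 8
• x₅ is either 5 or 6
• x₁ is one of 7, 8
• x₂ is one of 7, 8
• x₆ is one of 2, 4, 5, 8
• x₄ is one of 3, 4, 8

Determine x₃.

3

The 8 variables together cover exactly {2, 3, 4, 5, 6, 7, 8, 9} — 8 values for 8 variables — and 2 appears only in x₆'s list, so x₆ = 2.
The 7 still-open variables together cover exactly {3, 4, 5, 6, 7, 8, 9} — 7 values for 7 variables — and 4 appears only in x₄'s list, so x₄ = 4.
The 6 still-open variables draw from only 6 values {3, 5, 6, 7, 8, 9}, so each is used; only x₈ can be 9, hence x₈ = 9.
The 5 still-open variables together cover exactly {3, 5, 6, 7, 8} — 5 values for 5 variables — and 3 appears only in x₃'s list, so x₃ = 3.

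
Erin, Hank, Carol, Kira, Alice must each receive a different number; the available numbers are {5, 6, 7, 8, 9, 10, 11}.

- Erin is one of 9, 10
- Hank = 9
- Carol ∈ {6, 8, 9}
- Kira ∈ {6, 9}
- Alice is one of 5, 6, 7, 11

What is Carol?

Hank must be 9 (only option left). Remove 9 from Erin, Carol, Kira.
Kira has just one choice, so Kira = 6. So Carol, Alice can't be 6.
So Carol = 8.

8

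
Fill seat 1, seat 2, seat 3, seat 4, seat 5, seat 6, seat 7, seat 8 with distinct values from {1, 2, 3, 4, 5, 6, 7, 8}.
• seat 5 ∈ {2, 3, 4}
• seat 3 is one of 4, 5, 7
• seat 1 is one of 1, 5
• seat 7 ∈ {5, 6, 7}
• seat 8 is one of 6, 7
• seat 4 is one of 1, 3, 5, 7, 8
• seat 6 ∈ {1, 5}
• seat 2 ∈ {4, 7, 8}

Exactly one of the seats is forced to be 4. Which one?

Among the 8 variables, 2 fits only seat 5 (and all 8 values in {1, 2, 3, 4, 5, 6, 7, 8} must be used), so seat 5 = 2.
Among the 7 still-open variables, 3 fits only seat 4 (and all 7 values in {1, 3, 4, 5, 6, 7, 8} must be used), so seat 4 = 3.
The 6 still-open variables draw from only 6 values {1, 4, 5, 6, 7, 8}, so each is used; only seat 2 can be 8, hence seat 2 = 8.
Among the 5 still-open variables, 4 fits only seat 3 (and all 5 values in {1, 4, 5, 6, 7} must be used), so seat 3 = 4.

seat 3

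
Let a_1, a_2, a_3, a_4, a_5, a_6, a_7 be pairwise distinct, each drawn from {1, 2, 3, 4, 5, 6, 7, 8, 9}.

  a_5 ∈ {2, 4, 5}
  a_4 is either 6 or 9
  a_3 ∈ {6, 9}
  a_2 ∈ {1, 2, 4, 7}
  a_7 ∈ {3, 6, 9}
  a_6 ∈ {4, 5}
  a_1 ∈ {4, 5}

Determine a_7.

3

a_1 and a_6 between them cover only {4, 5} — a naked pair. Remove those values from a_2, a_5.
a_5's domain is down to {2}, so a_5 = 2. Eliminate 2 elsewhere: a_2.
a_3 and a_4 share exactly the 2 values {6, 9}; by pigeonhole those values go to them, so strike 6, 9 from a_7.
So a_7 = 3.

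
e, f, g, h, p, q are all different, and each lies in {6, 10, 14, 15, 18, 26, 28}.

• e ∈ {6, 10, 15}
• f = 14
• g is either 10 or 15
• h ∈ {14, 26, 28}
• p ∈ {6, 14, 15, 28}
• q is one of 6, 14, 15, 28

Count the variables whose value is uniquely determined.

2

f must be 14 (only option left). Remove 14 from h, p, q.
The 5 still-open variables together cover exactly {6, 10, 15, 26, 28} — 5 values for 5 variables — and 26 appears only in h's list, so h = 26.
Determined: f=14, h=26. The other variables each still have more than one consistent value. That makes 2.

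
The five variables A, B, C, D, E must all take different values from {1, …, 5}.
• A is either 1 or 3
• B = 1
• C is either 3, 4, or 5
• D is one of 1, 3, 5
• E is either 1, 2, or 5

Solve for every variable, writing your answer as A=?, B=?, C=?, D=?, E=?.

B's domain is down to {1}, so B = 1. Remove 1 from A, D, E.
A must be 3 (only option left). Strike 3 from C, D.
D has just one choice, so D = 5. Remove 5 from C, E.
E's domain is down to {2}, so E = 2.
C must be 4 (only option left).

A=3, B=1, C=4, D=5, E=2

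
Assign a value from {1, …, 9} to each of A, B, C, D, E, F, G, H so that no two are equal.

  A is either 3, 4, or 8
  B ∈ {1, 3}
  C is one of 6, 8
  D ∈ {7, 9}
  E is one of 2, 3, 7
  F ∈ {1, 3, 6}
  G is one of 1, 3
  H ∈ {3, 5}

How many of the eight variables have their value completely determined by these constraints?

4

B and G share exactly the 2 values {1, 3}; by pigeonhole those values go to them, so strike 1, 3 from A, E, F, H.
That leaves F = 6. So C can't be 6.
That leaves H = 5.
C must be 8 (only option left). Strike 8 from A.
That leaves A = 4.
Determined: A=4, C=8, F=6, H=5. The other variables each still have more than one consistent value. That makes 4.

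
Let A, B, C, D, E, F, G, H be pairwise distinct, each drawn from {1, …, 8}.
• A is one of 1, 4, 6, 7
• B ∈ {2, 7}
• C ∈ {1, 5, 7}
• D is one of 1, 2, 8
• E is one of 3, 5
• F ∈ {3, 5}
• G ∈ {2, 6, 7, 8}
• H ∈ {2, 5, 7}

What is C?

The 8 variables draw from only 8 values {1, 2, 3, 4, 5, 6, 7, 8}, so each is used; only A can be 4, hence A = 4.
Among the 7 still-open variables, 6 fits only G (and all 7 values in {1, 2, 3, 5, 6, 7, 8} must be used), so G = 6.
The 6 still-open variables draw from only 6 values {1, 2, 3, 5, 7, 8}, so each is used; only D can be 8, hence D = 8.
The 5 still-open variables draw from only 5 values {1, 2, 3, 5, 7}, so each is used; only C can be 1, hence C = 1.

1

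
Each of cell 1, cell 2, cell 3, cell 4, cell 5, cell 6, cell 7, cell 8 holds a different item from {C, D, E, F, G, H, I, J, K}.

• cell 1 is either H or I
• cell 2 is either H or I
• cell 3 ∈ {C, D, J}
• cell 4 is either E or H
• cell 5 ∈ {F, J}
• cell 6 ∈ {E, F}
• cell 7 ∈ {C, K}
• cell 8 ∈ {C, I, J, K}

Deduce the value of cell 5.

J

Among the 8 variables, D fits only cell 3 (and all 8 values in {C, D, E, F, H, I, J, K} must be used), so cell 3 = D.
cell 1 and cell 2 between them cover only {H, I} — a naked pair. Remove those values from cell 4, cell 8.
cell 4 has just one choice, so cell 4 = E. Strike E from cell 6.
cell 6's domain is down to {F}, so cell 6 = F. Remove F from cell 5.
So cell 5 = J.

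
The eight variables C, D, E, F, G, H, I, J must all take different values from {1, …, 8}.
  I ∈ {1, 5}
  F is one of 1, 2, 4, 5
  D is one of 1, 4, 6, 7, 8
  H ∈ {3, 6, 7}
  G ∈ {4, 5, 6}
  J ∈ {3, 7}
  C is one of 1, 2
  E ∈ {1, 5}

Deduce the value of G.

Among the 8 variables, 8 fits only D (and all 8 values in {1, 2, 3, 4, 5, 6, 7, 8} must be used), so D = 8.
E and I between them cover only {1, 5} — a naked pair. Remove those values from C, F, G.
C's domain is down to {2}, so C = 2. So F can't be 2.
F has just one choice, so F = 4. Remove 4 from G.
So G = 6.

6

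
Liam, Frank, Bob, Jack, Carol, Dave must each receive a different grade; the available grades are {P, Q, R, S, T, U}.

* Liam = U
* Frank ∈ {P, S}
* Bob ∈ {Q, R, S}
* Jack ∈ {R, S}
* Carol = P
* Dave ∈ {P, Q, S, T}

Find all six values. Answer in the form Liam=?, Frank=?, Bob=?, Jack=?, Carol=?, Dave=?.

Liam=U, Frank=S, Bob=Q, Jack=R, Carol=P, Dave=T

Liam's domain is down to {U}, so Liam = U.
Carol has just one choice, so Carol = P. So Frank, Dave can't be P.
Frank must be S (only option left). Eliminate S elsewhere: Bob, Jack, Dave.
Jack's domain is down to {R}, so Jack = R. Eliminate R elsewhere: Bob.
Bob has just one choice, so Bob = Q. Eliminate Q elsewhere: Dave.
Dave has just one choice, so Dave = T.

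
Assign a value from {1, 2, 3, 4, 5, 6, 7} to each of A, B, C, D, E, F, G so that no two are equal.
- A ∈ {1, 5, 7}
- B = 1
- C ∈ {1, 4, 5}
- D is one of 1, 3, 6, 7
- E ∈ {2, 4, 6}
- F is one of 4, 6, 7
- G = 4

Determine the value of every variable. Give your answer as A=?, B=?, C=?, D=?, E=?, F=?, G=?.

B must be 1 (only option left). Eliminate 1 elsewhere: A, C, D.
That leaves G = 4. Eliminate 4 elsewhere: C, E, F.
C's domain is down to {5}, so C = 5. Remove 5 from A.
A must be 7 (only option left). Strike 7 from D, F.
That leaves F = 6. Strike 6 from D, E.
D must be 3 (only option left).
That leaves E = 2.

A=7, B=1, C=5, D=3, E=2, F=6, G=4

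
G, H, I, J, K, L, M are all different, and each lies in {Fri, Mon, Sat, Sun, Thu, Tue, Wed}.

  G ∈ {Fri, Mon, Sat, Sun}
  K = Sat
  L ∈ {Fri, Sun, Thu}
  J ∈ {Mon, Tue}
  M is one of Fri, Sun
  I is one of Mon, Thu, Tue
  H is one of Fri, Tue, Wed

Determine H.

K must be Sat (only option left). Remove Sat from G.
The 6 still-open variables together cover exactly {Fri, Mon, Sun, Thu, Tue, Wed} — 6 values for 6 variables — and Wed appears only in H's list, so H = Wed.

Wed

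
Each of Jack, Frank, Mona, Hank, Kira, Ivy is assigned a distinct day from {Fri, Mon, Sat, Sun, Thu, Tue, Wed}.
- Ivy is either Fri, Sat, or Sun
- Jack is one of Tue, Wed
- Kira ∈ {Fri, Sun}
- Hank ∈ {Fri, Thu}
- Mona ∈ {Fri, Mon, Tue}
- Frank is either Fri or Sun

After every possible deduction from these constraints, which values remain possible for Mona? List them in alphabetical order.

Frank and Kira share exactly the 2 values {Fri, Sun}; by pigeonhole those values go to them, so strike Fri, Sun from Mona, Hank, Ivy.
Hank's domain is down to {Thu}, so Hank = Thu.
Ivy's domain is down to {Sat}, so Ivy = Sat.
No further eliminations apply; Mona can still be any of Mon, Tue.

Mon, Tue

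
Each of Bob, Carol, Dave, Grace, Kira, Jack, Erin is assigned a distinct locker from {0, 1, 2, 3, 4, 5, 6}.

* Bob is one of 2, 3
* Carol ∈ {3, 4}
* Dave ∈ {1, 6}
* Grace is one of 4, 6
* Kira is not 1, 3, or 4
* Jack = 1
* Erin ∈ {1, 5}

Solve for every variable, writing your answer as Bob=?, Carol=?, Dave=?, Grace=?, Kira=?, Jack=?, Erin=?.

Bob=2, Carol=3, Dave=6, Grace=4, Kira=0, Jack=1, Erin=5

Jack must be 1 (only option left). So Dave, Erin can't be 1.
Erin's domain is down to {5}, so Erin = 5. Eliminate 5 elsewhere: Kira.
Dave has just one choice, so Dave = 6. So Grace, Kira can't be 6.
That leaves Grace = 4. Remove 4 from Carol.
Carol has just one choice, so Carol = 3. So Bob can't be 3.
Bob has just one choice, so Bob = 2. So Kira can't be 2.
Kira has just one choice, so Kira = 0.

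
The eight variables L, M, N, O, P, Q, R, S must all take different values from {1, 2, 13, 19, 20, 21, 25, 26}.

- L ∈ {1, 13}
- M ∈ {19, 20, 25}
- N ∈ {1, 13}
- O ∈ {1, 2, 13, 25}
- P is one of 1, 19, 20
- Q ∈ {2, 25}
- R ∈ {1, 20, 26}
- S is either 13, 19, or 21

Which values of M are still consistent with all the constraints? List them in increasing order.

Among the 8 variables, 21 fits only S (and all 8 values in {1, 2, 13, 19, 20, 21, 25, 26} must be used), so S = 21.
The 7 still-open variables together cover exactly {1, 2, 13, 19, 20, 25, 26} — 7 values for 7 variables — and 26 appears only in R's list, so R = 26.
The 2 variables L and N are confined to {1, 13}, which locks those values in; drop them from O, P.
O and Q between them cover only {2, 25} — a naked pair. Remove those values from M.
No further eliminations apply; M can still be any of 19, 20.

19, 20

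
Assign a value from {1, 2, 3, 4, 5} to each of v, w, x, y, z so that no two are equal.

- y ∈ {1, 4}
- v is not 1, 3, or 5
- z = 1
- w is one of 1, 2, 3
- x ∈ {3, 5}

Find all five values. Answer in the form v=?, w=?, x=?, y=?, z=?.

z's domain is down to {1}, so z = 1. Remove 1 from w, y.
y's domain is down to {4}, so y = 4. Strike 4 from v.
That leaves v = 2. Eliminate 2 elsewhere: w.
w must be 3 (only option left). Eliminate 3 elsewhere: x.
x must be 5 (only option left).

v=2, w=3, x=5, y=4, z=1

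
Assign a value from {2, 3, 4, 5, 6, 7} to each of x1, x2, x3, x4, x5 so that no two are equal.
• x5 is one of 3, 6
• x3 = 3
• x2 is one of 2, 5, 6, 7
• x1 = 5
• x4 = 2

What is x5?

6

x1's domain is down to {5}, so x1 = 5. So x2 can't be 5.
x3's domain is down to {3}, so x3 = 3. Remove 3 from x5.
So x5 = 6.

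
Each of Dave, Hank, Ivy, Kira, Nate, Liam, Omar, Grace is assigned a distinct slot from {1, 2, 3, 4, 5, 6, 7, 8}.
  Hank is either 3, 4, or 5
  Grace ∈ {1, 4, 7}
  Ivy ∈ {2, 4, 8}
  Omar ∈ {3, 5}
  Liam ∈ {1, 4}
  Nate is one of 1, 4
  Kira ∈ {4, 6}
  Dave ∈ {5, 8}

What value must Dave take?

8

The 8 variables together cover exactly {1, 2, 3, 4, 5, 6, 7, 8} — 8 values for 8 variables — and 2 appears only in Ivy's list, so Ivy = 2.
The 7 still-open variables draw from only 7 values {1, 3, 4, 5, 6, 7, 8}, so each is used; only Kira can be 6, hence Kira = 6.
The 6 still-open variables together cover exactly {1, 3, 4, 5, 7, 8} — 6 values for 6 variables — and 7 appears only in Grace's list, so Grace = 7.
Among the 5 still-open variables, 8 fits only Dave (and all 5 values in {1, 3, 4, 5, 8} must be used), so Dave = 8.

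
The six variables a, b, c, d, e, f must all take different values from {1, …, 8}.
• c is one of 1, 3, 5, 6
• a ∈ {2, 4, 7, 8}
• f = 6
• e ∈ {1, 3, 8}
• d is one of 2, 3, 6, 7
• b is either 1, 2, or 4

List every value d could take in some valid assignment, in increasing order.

2, 3, 7

f's domain is down to {6}, so f = 6. So c, d can't be 6.
No further eliminations apply; d can still be any of 2, 3, 7.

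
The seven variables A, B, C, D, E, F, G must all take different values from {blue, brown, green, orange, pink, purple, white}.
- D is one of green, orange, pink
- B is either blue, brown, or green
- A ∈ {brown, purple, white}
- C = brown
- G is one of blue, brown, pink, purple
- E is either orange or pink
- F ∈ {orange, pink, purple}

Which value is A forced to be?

C must be brown (only option left). Strike brown from A, B, G.
Among the 6 still-open variables, white fits only A (and all 6 values in {blue, green, orange, pink, purple, white} must be used), so A = white.

white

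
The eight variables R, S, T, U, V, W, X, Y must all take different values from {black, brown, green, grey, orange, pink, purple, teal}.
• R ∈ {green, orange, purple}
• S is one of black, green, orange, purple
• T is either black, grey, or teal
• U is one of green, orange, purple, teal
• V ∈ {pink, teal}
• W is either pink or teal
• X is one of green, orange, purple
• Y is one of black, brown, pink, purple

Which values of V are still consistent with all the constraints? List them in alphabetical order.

The 8 variables draw from only 8 values {black, brown, green, grey, orange, pink, purple, teal}, so each is used; only Y can be brown, hence Y = brown.
The 7 still-open variables together cover exactly {black, green, grey, orange, pink, purple, teal} — 7 values for 7 variables — and grey appears only in T's list, so T = grey.
Among the 6 still-open variables, black fits only S (and all 6 values in {black, green, orange, pink, purple, teal} must be used), so S = black.
V and W between them cover only {pink, teal} — a naked pair. Remove those values from U.
No further eliminations apply; V can still be any of pink, teal.

pink, teal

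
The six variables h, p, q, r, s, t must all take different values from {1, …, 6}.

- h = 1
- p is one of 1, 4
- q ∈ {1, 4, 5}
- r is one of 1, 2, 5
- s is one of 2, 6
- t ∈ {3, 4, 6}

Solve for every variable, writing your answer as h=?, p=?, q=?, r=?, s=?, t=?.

h=1, p=4, q=5, r=2, s=6, t=3

h must be 1 (only option left). Remove 1 from p, q, r.
p's domain is down to {4}, so p = 4. Remove 4 from q, t.
q's domain is down to {5}, so q = 5. Remove 5 from r.
That leaves r = 2. So s can't be 2.
s's domain is down to {6}, so s = 6. Strike 6 from t.
That leaves t = 3.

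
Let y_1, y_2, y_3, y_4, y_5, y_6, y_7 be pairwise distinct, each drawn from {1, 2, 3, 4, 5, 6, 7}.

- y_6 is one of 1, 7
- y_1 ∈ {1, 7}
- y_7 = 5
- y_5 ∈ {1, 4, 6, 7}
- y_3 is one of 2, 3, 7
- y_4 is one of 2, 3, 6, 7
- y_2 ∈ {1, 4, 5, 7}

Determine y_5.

6

y_7's domain is down to {5}, so y_7 = 5. Strike 5 from y_2.
y_1 and y_6 share exactly the 2 values {1, 7}; by pigeonhole those values go to them, so strike 1, 7 from y_2, y_3, y_4, y_5.
y_2 must be 4 (only option left). Remove 4 from y_5.
So y_5 = 6.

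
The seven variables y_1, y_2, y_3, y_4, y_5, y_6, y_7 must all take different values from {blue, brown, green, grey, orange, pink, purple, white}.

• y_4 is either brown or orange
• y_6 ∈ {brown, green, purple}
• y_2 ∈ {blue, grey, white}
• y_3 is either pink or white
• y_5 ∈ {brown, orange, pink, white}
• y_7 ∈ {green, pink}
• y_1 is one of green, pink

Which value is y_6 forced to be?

The 2 variables y_1 and y_7 are confined to {green, pink}, which locks those values in; drop them from y_3, y_5, y_6.
y_3 must be white (only option left). So y_2, y_5 can't be white.
The 2 variables y_4 and y_5 are confined to {brown, orange}, which locks those values in; drop them from y_6.
So y_6 = purple.

purple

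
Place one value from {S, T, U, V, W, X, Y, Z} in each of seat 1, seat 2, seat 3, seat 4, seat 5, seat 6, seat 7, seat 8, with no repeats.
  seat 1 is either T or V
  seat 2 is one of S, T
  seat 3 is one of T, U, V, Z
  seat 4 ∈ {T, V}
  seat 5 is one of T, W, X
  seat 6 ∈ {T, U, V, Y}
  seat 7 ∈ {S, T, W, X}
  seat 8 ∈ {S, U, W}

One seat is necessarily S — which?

The 8 variables draw from only 8 values {S, T, U, V, W, X, Y, Z}, so each is used; only seat 6 can be Y, hence seat 6 = Y.
Among the 7 still-open variables, Z fits only seat 3 (and all 7 values in {S, T, U, V, W, X, Z} must be used), so seat 3 = Z.
The 6 still-open variables together cover exactly {S, T, U, V, W, X} — 6 values for 6 variables — and U appears only in seat 8's list, so seat 8 = U.
The 2 variables seat 1 and seat 4 are confined to {T, V}, which locks those values in; drop them from seat 2, seat 5, seat 7.
So S goes to seat 2.

seat 2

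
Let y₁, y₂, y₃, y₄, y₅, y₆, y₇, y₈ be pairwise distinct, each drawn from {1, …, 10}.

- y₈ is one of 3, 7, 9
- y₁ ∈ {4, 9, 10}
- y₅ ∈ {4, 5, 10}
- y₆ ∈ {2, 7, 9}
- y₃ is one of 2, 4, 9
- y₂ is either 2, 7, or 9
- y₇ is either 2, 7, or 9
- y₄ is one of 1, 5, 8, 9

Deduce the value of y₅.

5

y₂, y₆, y₇ between them cover only {2, 7, 9} — a naked triple. Remove those values from y₁, y₃, y₄, y₈.
y₃ must be 4 (only option left). Strike 4 from y₁, y₅.
That leaves y₈ = 3.
y₁ has just one choice, so y₁ = 10. Strike 10 from y₅.
So y₅ = 5.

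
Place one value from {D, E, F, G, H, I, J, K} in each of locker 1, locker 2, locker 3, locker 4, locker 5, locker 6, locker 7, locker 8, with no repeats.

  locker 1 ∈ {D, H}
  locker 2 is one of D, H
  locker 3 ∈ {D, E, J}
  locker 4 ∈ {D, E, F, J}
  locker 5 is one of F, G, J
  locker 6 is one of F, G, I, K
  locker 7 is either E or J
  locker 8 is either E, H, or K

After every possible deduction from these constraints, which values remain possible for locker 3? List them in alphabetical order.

E, J

The 8 variables together cover exactly {D, E, F, G, H, I, J, K} — 8 values for 8 variables — and I appears only in locker 6's list, so locker 6 = I.
The 7 still-open variables draw from only 7 values {D, E, F, G, H, J, K}, so each is used; only locker 5 can be G, hence locker 5 = G.
The 6 still-open variables draw from only 6 values {D, E, F, H, J, K}, so each is used; only locker 4 can be F, hence locker 4 = F.
Among the 5 still-open variables, K fits only locker 8 (and all 5 values in {D, E, H, J, K} must be used), so locker 8 = K.
locker 1 and locker 2 share exactly the 2 values {D, H}; by pigeonhole those values go to them, so strike D, H from locker 3.
No further eliminations apply; locker 3 can still be any of E, J.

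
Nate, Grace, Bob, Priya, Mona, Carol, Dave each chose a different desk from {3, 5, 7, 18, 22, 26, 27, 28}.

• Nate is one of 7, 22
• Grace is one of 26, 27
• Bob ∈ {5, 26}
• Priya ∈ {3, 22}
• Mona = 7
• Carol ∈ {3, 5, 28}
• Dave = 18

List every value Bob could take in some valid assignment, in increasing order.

Mona's domain is down to {7}, so Mona = 7. Eliminate 7 elsewhere: Nate.
That leaves Dave = 18.
Nate must be 22 (only option left). Eliminate 22 elsewhere: Priya.
Priya must be 3 (only option left). So Carol can't be 3.
No further eliminations apply; Bob can still be any of 5, 26.

5, 26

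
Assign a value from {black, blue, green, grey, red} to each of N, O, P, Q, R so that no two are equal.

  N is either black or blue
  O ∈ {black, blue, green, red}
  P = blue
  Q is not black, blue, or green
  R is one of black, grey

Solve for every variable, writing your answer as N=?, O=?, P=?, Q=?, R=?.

N=black, O=green, P=blue, Q=red, R=grey

P has just one choice, so P = blue. So N, O can't be blue.
N has just one choice, so N = black. Strike black from O, R.
That leaves R = grey. Remove grey from Q.
Q has just one choice, so Q = red. So O can't be red.
O has just one choice, so O = green.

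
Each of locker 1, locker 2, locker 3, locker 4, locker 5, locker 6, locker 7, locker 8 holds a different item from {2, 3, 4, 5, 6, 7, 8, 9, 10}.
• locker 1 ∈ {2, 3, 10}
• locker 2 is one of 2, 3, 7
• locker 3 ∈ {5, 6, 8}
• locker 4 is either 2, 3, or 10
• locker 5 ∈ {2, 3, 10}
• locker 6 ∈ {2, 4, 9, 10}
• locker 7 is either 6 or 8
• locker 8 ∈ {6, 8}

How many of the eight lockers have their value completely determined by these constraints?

2

locker 7 and locker 8 between them cover only {6, 8} — a naked pair. Remove those values from locker 3.
locker 3 must be 5 (only option left).
locker 1, locker 4, locker 5 share exactly the 3 values {2, 3, 10}; by pigeonhole those values go to them, so strike 2, 3, 10 from locker 2, locker 6.
locker 2 must be 7 (only option left).
Determined: locker 2=7, locker 3=5. The other lockers each still have more than one consistent value. That makes 2.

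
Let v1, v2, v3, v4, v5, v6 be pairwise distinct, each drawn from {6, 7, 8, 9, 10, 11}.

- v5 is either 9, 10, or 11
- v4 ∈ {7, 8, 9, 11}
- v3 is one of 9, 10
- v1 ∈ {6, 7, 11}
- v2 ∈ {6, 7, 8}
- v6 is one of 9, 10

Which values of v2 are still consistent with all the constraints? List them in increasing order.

6, 7, 8

The 2 variables v3 and v6 are confined to {9, 10}, which locks those values in; drop them from v4, v5.
v5 has just one choice, so v5 = 11. So v1, v4 can't be 11.
No further eliminations apply; v2 can still be any of 6, 7, 8.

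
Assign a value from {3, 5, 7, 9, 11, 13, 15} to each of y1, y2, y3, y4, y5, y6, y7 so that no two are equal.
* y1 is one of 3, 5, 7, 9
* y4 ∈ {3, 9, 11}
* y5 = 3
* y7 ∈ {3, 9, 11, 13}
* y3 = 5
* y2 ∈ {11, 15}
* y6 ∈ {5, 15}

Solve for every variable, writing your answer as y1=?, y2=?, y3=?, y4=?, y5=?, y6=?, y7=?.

y3 must be 5 (only option left). Remove 5 from y1, y6.
y5's domain is down to {3}, so y5 = 3. Remove 3 from y1, y4, y7.
y6 must be 15 (only option left). Remove 15 from y2.
y2 has just one choice, so y2 = 11. Eliminate 11 elsewhere: y4, y7.
y4's domain is down to {9}, so y4 = 9. Eliminate 9 elsewhere: y1, y7.
y7's domain is down to {13}, so y7 = 13.
y1's domain is down to {7}, so y1 = 7.

y1=7, y2=11, y3=5, y4=9, y5=3, y6=15, y7=13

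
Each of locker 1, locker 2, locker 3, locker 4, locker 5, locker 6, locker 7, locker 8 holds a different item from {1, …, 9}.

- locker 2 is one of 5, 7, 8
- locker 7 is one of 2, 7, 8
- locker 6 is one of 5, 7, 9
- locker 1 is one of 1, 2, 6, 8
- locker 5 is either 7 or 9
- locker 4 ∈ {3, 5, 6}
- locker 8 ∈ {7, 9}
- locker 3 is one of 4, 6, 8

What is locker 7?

2

locker 5 and locker 8 between them cover only {7, 9} — a naked pair. Remove those values from locker 2, locker 6, locker 7.
That leaves locker 6 = 5. Strike 5 from locker 2, locker 4.
locker 2 must be 8 (only option left). Strike 8 from locker 1, locker 3, locker 7.
So locker 7 = 2.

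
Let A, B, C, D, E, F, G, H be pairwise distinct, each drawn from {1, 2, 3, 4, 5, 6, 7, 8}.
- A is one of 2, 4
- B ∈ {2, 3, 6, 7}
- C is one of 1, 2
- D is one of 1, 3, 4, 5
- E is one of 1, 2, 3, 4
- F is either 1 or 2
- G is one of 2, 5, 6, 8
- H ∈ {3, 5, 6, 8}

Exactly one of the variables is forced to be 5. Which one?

The 8 variables draw from only 8 values {1, 2, 3, 4, 5, 6, 7, 8}, so each is used; only B can be 7, hence B = 7.
The 2 variables C and F are confined to {1, 2}, which locks those values in; drop them from A, D, E, G.
A's domain is down to {4}, so A = 4. Eliminate 4 elsewhere: D, E.
E's domain is down to {3}, so E = 3. Eliminate 3 elsewhere: D, H.
So 5 goes to D.

D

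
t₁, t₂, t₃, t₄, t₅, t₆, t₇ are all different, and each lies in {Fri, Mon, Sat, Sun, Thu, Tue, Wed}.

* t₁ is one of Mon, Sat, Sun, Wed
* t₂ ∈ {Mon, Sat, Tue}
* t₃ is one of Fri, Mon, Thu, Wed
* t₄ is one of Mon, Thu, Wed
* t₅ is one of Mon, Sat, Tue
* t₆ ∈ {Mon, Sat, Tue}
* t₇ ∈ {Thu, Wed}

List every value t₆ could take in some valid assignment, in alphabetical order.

Mon, Sat, Tue

The 7 variables together cover exactly {Fri, Mon, Sat, Sun, Thu, Tue, Wed} — 7 values for 7 variables — and Fri appears only in t₃'s list, so t₃ = Fri.
Among the 6 still-open variables, Sun fits only t₁ (and all 6 values in {Mon, Sat, Sun, Thu, Tue, Wed} must be used), so t₁ = Sun.
t₂, t₅, t₆ share exactly the 3 values {Mon, Sat, Tue}; by pigeonhole those values go to them, so strike Mon, Sat, Tue from t₄.
No further eliminations apply; t₆ can still be any of Mon, Sat, Tue.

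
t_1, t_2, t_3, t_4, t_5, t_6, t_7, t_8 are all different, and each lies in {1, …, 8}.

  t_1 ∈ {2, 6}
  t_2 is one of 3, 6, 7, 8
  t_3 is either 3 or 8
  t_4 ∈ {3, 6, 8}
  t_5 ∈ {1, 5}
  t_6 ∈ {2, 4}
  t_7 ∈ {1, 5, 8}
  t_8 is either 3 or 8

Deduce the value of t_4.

6

The 8 variables draw from only 8 values {1, 2, 3, 4, 5, 6, 7, 8}, so each is used; only t_6 can be 4, hence t_6 = 4.
Among the 7 still-open variables, 2 fits only t_1 (and all 7 values in {1, 2, 3, 5, 6, 7, 8} must be used), so t_1 = 2.
The 6 still-open variables together cover exactly {1, 3, 5, 6, 7, 8} — 6 values for 6 variables — and 7 appears only in t_2's list, so t_2 = 7.
The 5 still-open variables draw from only 5 values {1, 3, 5, 6, 8}, so each is used; only t_4 can be 6, hence t_4 = 6.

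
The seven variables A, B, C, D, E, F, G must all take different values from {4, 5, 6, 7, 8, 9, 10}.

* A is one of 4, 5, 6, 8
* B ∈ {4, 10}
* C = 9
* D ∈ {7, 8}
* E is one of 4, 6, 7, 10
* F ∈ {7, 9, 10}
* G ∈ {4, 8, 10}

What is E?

6

C has just one choice, so C = 9. So F can't be 9.
The 6 still-open variables draw from only 6 values {4, 5, 6, 7, 8, 10}, so each is used; only A can be 5, hence A = 5.
The 5 still-open variables draw from only 5 values {4, 6, 7, 8, 10}, so each is used; only E can be 6, hence E = 6.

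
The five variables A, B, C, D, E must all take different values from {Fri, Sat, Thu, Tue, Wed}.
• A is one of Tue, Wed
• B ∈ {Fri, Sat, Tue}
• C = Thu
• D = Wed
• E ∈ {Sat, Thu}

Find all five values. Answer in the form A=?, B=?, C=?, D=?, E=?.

A=Tue, B=Fri, C=Thu, D=Wed, E=Sat

C has just one choice, so C = Thu. Remove Thu from E.
D must be Wed (only option left). So A can't be Wed.
E has just one choice, so E = Sat. Remove Sat from B.
That leaves A = Tue. Remove Tue from B.
B's domain is down to {Fri}, so B = Fri.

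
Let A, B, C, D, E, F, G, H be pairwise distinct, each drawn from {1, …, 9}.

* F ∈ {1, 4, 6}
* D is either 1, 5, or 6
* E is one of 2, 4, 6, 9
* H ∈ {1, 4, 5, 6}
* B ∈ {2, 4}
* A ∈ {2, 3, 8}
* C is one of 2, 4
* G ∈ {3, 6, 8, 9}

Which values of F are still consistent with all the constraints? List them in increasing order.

B and C share exactly the 2 values {2, 4}; by pigeonhole those values go to them, so strike 2, 4 from A, E, F, H.
D, F, H share exactly the 3 values {1, 5, 6}; by pigeonhole those values go to them, so strike 1, 5, 6 from E, G.
That leaves E = 9. So G can't be 9.
No further eliminations apply; F can still be any of 1, 6.

1, 6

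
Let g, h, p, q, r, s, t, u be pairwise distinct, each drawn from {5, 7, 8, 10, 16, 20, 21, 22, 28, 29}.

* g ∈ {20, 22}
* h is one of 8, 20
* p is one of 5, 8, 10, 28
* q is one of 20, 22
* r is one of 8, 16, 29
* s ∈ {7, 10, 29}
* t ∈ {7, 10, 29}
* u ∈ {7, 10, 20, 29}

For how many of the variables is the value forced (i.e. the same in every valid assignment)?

2

g and q between them cover only {20, 22} — a naked pair. Remove those values from h, u.
h must be 8 (only option left). Strike 8 from p, r.
The 3 variables s, t, u are confined to {7, 10, 29}, which locks those values in; drop them from p, r.
r's domain is down to {16}, so r = 16.
Determined: h=8, r=16. The other variables each still have more than one consistent value. That makes 2.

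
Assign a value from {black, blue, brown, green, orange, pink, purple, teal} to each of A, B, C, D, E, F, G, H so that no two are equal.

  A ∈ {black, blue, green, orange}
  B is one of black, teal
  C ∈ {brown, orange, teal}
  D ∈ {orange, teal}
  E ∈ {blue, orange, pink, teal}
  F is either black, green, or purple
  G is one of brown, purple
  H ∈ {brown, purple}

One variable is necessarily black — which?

B

The 8 variables draw from only 8 values {black, blue, brown, green, orange, pink, purple, teal}, so each is used; only E can be pink, hence E = pink.
The 7 still-open variables draw from only 7 values {black, blue, brown, green, orange, purple, teal}, so each is used; only A can be blue, hence A = blue.
The 6 still-open variables draw from only 6 values {black, brown, green, orange, purple, teal}, so each is used; only F can be green, hence F = green.
Among the 5 still-open variables, black fits only B (and all 5 values in {black, brown, orange, purple, teal} must be used), so B = black.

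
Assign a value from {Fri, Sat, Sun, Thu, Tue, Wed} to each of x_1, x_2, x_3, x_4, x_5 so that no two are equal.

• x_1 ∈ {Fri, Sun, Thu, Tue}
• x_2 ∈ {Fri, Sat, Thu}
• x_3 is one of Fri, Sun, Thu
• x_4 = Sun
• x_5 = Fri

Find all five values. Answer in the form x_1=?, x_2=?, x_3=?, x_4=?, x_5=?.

x_1=Tue, x_2=Sat, x_3=Thu, x_4=Sun, x_5=Fri

x_4's domain is down to {Sun}, so x_4 = Sun. Remove Sun from x_1, x_3.
x_5's domain is down to {Fri}, so x_5 = Fri. Eliminate Fri elsewhere: x_1, x_2, x_3.
x_3 must be Thu (only option left). Remove Thu from x_1, x_2.
x_1 has just one choice, so x_1 = Tue.
That leaves x_2 = Sat.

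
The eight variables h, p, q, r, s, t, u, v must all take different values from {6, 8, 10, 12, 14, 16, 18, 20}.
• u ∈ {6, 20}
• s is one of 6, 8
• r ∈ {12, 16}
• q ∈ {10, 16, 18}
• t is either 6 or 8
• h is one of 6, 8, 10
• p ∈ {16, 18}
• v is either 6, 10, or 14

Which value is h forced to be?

10

The 8 variables draw from only 8 values {6, 8, 10, 12, 14, 16, 18, 20}, so each is used; only r can be 12, hence r = 12.
Among the 7 still-open variables, 14 fits only v (and all 7 values in {6, 8, 10, 14, 16, 18, 20} must be used), so v = 14.
Among the 6 still-open variables, 20 fits only u (and all 6 values in {6, 8, 10, 16, 18, 20} must be used), so u = 20.
s and t between them cover only {6, 8} — a naked pair. Remove those values from h.
So h = 10.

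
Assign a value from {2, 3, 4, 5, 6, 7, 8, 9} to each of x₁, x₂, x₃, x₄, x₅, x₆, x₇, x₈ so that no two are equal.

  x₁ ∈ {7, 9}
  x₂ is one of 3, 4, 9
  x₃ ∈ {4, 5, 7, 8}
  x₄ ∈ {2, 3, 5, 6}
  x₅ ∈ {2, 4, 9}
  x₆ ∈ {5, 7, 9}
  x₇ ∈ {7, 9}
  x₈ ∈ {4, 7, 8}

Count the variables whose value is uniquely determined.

4

The 8 variables draw from only 8 values {2, 3, 4, 5, 6, 7, 8, 9}, so each is used; only x₄ can be 6, hence x₄ = 6.
The 7 still-open variables draw from only 7 values {2, 3, 4, 5, 7, 8, 9}, so each is used; only x₅ can be 2, hence x₅ = 2.
The 6 still-open variables together cover exactly {3, 4, 5, 7, 8, 9} — 6 values for 6 variables — and 3 appears only in x₂'s list, so x₂ = 3.
The 2 variables x₁ and x₇ are confined to {7, 9}, which locks those values in; drop them from x₃, x₆, x₈.
x₆ must be 5 (only option left). Remove 5 from x₃.
Determined: x₂=3, x₄=6, x₅=2, x₆=5. The other variables each still have more than one consistent value. That makes 4.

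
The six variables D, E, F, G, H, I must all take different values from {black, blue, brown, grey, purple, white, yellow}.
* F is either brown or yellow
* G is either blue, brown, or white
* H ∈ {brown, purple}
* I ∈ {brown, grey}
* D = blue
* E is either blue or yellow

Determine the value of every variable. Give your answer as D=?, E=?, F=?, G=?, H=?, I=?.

D must be blue (only option left). Strike blue from E, G.
E must be yellow (only option left). Remove yellow from F.
That leaves F = brown. Strike brown from G, H, I.
G's domain is down to {white}, so G = white.
H must be purple (only option left).
I has just one choice, so I = grey.

D=blue, E=yellow, F=brown, G=white, H=purple, I=grey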